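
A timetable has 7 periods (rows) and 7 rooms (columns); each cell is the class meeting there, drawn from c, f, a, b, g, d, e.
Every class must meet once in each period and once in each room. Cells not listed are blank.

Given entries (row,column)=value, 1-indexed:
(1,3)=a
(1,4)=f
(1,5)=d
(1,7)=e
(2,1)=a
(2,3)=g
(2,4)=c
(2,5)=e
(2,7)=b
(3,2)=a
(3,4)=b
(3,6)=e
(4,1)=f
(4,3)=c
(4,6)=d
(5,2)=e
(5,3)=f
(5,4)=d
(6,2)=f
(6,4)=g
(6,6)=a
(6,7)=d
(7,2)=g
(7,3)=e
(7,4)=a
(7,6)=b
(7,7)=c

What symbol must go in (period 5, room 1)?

Period 2, room 2: period 2 has {c, a, b, g, e} and room 2 has {f, a, g, e}, leaving only d.
Period 2, room 6: period 2 has {c, a, b, g, d, e} and room 6 has {a, b, d, e}, leaving only f.
Period 3, room 3: period 3 has {a, b, e} and room 3 has {c, f, a, g, e}, leaving only d.
Period 4, room 2: period 4 has {c, f, d} and room 2 has {f, a, g, d, e}, leaving only b.
Period 1, room 2: period 1 has {f, a, d, e} and room 2 has {f, a, b, g, d, e}, leaving only c.
Period 1, room 6: period 1 has {c, f, a, d, e} and room 6 has {f, a, b, d, e}, leaving only g.
Period 1, room 1: period 1 has {c, f, a, g, d, e} and room 1 has {f, a}, leaving only b.
Period 4, room 4: period 4 has {c, f, b, d} and room 4 has {c, f, a, b, g, d}, leaving only e.
Period 5, room 6: period 5 has {f, d, e} and room 6 has {f, a, b, g, d, e}, leaving only c.
Period 5 already has {c, f, d, e} and room 1 already has {f, a, b}, so period 5, room 1 must be g.

g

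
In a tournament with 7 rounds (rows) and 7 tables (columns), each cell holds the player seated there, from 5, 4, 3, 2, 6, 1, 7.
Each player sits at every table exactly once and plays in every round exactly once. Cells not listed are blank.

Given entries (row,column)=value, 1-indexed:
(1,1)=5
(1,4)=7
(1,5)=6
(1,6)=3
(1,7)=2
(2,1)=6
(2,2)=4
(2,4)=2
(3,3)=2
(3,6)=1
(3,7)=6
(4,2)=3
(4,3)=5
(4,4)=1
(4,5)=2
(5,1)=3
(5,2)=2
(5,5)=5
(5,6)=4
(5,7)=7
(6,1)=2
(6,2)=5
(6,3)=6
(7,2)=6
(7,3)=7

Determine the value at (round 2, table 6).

Round 1, table 2: round 1 has {5, 3, 2, 6, 7} and table 2 has {5, 4, 3, 2, 6}, leaving only 1.
Round 1, table 3: round 1 has {5, 3, 2, 6, 1, 7} and table 3 has {5, 2, 6, 7}, leaving only 4.
Round 3, table 2: round 3 has {2, 6, 1} and table 2 has {5, 4, 3, 2, 6, 1}, leaving only 7.
Round 3, table 1: round 3 has {2, 6, 1, 7} and table 1 has {5, 3, 2, 6}, leaving only 4.
Round 3, table 5: round 3 has {4, 2, 6, 1, 7} and table 5 has {5, 2, 6}, leaving only 3.
Round 3, table 4: round 3 has {4, 3, 2, 6, 1, 7} and table 4 has {2, 1, 7}, leaving only 5.
Round 4, table 1: round 4 has {5, 3, 2, 1} and table 1 has {5, 4, 3, 2, 6}, leaving only 7.
Round 4, table 6: round 4 has {5, 3, 2, 1, 7} and table 6 has {4, 3, 1}, leaving only 6.
Round 4, table 7: round 4 has {5, 3, 2, 6, 1, 7} and table 7 has {2, 6, 7}, leaving only 4.
Round 5, table 3: round 5 has {5, 4, 3, 2, 7} and table 3 has {5, 4, 2, 6, 7}, leaving only 1.
Round 2, table 3: round 2 has {4, 2, 6} and table 3 has {5, 4, 2, 6, 1, 7}, leaving only 3.
Round 5, table 4: round 5 has {5, 4, 3, 2, 1, 7} and table 4 has {5, 2, 1, 7}, leaving only 6.
Round 6, table 6: round 6 has {5, 2, 6} and table 6 has {4, 3, 6, 1}, leaving only 7.
Round 2 already has {4, 3, 2, 6} and table 6 already has {4, 3, 6, 1, 7}, so round 2, table 6 must be 5.

5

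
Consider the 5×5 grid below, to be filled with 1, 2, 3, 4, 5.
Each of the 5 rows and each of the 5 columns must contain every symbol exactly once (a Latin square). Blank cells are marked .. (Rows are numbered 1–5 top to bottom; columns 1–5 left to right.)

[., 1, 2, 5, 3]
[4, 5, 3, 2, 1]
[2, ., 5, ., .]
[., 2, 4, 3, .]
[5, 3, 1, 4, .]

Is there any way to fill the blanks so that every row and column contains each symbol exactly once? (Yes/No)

No

Row 1, column 1: row 1 together with column 1 already contain {1, 2, 3, 4, 5} — every symbol — so nothing can go there. The grid has no valid completion.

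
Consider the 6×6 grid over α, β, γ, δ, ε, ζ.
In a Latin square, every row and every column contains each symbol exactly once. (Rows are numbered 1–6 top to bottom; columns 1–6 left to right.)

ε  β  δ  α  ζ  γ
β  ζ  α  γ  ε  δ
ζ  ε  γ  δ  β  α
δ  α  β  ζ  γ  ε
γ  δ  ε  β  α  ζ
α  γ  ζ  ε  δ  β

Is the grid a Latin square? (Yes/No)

Each row is a permutation of the 6 symbols, and so is each column.

Yes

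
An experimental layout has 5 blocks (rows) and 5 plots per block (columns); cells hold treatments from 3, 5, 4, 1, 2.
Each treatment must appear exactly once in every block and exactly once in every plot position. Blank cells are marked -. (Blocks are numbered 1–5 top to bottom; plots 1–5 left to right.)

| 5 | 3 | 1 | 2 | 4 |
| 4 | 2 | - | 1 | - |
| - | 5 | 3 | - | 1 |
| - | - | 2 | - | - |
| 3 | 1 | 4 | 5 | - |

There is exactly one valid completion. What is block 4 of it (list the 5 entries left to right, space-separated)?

Block 4, plot 1: block 4 has {2} and plot 1 has {3, 5, 4}, leaving only 1.
Block 4, plot 2: block 4 has {1, 2} and plot 2 has {3, 5, 1, 2}, leaving only 4.
Block 4, plot 4: block 4 has {4, 1, 2} and plot 4 has {5, 1, 2}, leaving only 3.
Block 4, plot 5: block 4 has {3, 4, 1, 2} and plot 5 has {4, 1}, leaving only 5.
So block 4 reads: 1 4 2 3 5.

1 4 2 3 5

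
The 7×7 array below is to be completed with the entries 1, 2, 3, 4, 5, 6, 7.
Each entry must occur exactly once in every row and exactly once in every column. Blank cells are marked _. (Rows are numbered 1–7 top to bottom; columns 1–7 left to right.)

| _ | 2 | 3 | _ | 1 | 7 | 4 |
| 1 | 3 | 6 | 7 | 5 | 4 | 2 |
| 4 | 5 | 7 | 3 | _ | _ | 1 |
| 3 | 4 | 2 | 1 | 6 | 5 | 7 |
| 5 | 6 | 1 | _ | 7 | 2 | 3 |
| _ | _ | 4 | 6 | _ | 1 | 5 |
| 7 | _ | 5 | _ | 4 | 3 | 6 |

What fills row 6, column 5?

Row 1, column 1: row 1 has {1, 2, 3, 4, 7} and column 1 has {1, 3, 4, 5, 7}, leaving only 6.
Row 1, column 4: row 1 has {1, 2, 3, 4, 6, 7} and column 4 has {1, 3, 6, 7}, leaving only 5.
Row 3, column 5: row 3 has {1, 3, 4, 5, 7} and column 5 has {1, 4, 5, 6, 7}, leaving only 2.
Row 6 already has {1, 4, 5, 6} and column 5 already has {1, 2, 4, 5, 6, 7}, so row 6, column 5 must be 3.

3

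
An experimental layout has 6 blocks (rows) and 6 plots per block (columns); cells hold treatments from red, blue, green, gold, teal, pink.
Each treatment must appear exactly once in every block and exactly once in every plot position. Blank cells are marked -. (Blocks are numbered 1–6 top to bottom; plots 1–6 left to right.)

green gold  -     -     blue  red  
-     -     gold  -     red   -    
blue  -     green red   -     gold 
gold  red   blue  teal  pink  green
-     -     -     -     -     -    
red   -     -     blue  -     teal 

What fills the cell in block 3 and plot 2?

Block 1, plot 4: block 1 has {red, blue, green, gold} and plot 4 has {red, blue, teal}, leaving only pink.
Block 1, plot 3: block 1 has {red, blue, green, gold, pink} and plot 3 has {blue, green, gold}, leaving only teal.
Block 2, plot 4: block 2 has {red, gold} and plot 4 has {red, blue, teal, pink}, leaving only green.
Block 3, plot 5: block 3 has {red, blue, green, gold} and plot 5 has {red, blue, pink}, leaving only teal.
Block 3 already has {red, blue, green, gold, teal} and plot 2 already has {red, gold}, so block 3, plot 2 must be pink.

pink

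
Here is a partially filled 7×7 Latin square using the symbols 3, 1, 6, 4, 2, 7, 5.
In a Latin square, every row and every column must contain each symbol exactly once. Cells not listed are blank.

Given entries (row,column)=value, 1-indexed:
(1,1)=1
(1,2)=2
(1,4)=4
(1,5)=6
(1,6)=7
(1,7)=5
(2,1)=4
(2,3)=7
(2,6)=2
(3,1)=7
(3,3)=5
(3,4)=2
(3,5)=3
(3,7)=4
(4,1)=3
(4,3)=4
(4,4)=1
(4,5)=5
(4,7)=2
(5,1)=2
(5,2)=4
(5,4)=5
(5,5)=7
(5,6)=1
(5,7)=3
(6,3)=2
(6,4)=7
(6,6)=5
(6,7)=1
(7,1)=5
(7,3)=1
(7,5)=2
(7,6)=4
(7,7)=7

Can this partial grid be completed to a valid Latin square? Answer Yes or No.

Row 1, column 3: row 1 has {1, 6, 4, 2, 7, 5} and column 3 has {1, 4, 2, 7, 5}, so it must be 3.
Row 2, column 5: row 2 has {4, 2, 7} and column 5 has {3, 6, 2, 7, 5}, so it must be 1.
Row 2, column 7: row 2 has {1, 4, 2, 7} and column 7 has {3, 1, 4, 2, 7, 5}, so it must be 6.
Row 2, column 4: row 2 has {1, 6, 4, 2, 7} and column 4 has {1, 4, 2, 7, 5}, so it must be 3.
Row 2, column 2: row 2 has {3, 1, 6, 4, 2, 7} and column 2 has {4, 2}, so it must be 5.
Row 3, column 6: row 3 has {3, 4, 2, 7, 5} and column 6 has {1, 4, 2, 7, 5}, so it must be 6.
Now row 4, column 6: row 4 together with column 6 already contain {3, 1, 6, 4, 2, 7, 5} — every symbol — so nothing can go there. The grid has no valid completion.

No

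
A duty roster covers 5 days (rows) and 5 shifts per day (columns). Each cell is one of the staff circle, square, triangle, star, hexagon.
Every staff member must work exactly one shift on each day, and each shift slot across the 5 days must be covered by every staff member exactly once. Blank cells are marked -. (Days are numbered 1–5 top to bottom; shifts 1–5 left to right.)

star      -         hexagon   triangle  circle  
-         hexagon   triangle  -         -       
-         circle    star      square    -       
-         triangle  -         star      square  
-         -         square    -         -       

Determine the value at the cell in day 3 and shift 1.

Day 1, shift 2: day 1 has {circle, triangle, star, hexagon} and shift 2 has {circle, triangle, hexagon}, leaving only square.
Day 2, shift 4: day 2 has {triangle, hexagon} and shift 4 has {square, triangle, star}, leaving only circle.
Day 2, shift 1: day 2 has {circle, triangle, hexagon} and shift 1 has {star}, leaving only square.
Day 2, shift 5: day 2 has {circle, square, triangle, hexagon} and shift 5 has {circle, square}, leaving only star.
Day 4, shift 3: day 4 has {square, triangle, star} and shift 3 has {square, triangle, star, hexagon}, leaving only circle.
Day 4, shift 1: day 4 has {circle, square, triangle, star} and shift 1 has {square, star}, leaving only hexagon.
Day 3 already has {circle, square, star} and shift 1 already has {square, star, hexagon}, so day 3, shift 1 must be triangle.

triangle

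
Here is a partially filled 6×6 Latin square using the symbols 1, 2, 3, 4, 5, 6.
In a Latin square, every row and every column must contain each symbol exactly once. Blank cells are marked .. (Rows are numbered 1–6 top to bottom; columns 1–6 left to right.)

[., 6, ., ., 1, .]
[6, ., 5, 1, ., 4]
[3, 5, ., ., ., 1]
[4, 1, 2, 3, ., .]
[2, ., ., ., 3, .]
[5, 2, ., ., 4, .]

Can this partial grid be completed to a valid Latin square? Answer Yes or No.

No

Row 1, column 1: row 1 together with column 1 already contain {1, 2, 3, 4, 5, 6} — every symbol — so nothing can go there. The grid has no valid completion.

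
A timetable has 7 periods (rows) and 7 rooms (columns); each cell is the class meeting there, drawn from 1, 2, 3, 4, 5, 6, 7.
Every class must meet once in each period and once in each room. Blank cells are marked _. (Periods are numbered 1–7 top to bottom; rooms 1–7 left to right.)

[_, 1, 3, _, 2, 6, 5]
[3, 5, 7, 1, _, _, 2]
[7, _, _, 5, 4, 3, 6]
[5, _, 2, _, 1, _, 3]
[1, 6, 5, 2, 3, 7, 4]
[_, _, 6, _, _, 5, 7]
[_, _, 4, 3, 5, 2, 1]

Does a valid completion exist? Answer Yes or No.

Period 6, room 5: period 6 together with room 5 already contain {1, 2, 3, 4, 5, 6, 7} — every symbol — so nothing can go there. The grid has no valid completion.

No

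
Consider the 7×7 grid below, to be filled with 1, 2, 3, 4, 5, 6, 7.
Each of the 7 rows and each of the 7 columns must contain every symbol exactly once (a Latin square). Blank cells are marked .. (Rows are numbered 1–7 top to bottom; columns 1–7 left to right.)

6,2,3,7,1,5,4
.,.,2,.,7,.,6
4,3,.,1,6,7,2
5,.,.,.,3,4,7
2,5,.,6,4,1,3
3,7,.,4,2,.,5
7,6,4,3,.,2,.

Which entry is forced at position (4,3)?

Row 2, column 1: row 2 has {2, 6, 7} and column 1 has {2, 3, 4, 5, 6, 7}, leaving only 1.
Row 2, column 2: row 2 has {1, 2, 6, 7} and column 2 has {2, 3, 5, 6, 7}, leaving only 4.
Row 2, column 4: row 2 has {1, 2, 4, 6, 7} and column 4 has {1, 3, 4, 6, 7}, leaving only 5.
Row 2, column 6: row 2 has {1, 2, 4, 5, 6, 7} and column 6 has {1, 2, 4, 5, 7}, leaving only 3.
Row 3, column 3: row 3 has {1, 2, 3, 4, 6, 7} and column 3 has {2, 3, 4}, leaving only 5.
Row 4, column 2: row 4 has {3, 4, 5, 7} and column 2 has {2, 3, 4, 5, 6, 7}, leaving only 1.
Row 4 already has {1, 3, 4, 5, 7} and column 3 already has {2, 3, 4, 5}, so row 4, column 3 must be 6.

6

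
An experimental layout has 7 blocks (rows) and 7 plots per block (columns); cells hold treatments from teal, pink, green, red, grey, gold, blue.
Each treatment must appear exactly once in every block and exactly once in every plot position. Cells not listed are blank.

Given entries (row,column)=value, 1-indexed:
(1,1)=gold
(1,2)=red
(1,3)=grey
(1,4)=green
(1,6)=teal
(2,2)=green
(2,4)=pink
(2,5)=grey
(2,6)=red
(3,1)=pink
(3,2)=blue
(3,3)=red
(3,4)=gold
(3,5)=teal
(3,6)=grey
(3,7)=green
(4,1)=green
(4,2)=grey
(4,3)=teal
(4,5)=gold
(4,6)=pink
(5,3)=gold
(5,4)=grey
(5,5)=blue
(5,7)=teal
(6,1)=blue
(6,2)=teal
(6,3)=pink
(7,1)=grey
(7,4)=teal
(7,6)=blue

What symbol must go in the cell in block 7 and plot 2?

gold

Block 1, plot 5: block 1 has {teal, green, red, grey, gold} and plot 5 has {teal, grey, gold, blue}, leaving only pink.
Block 1, plot 7: block 1 has {teal, pink, green, red, grey, gold} and plot 7 has {teal, green}, leaving only blue.
Block 2, plot 1: block 2 has {pink, green, red, grey} and plot 1 has {pink, green, grey, gold, blue}, leaving only teal.
Block 2, plot 3: block 2 has {teal, pink, green, red, grey} and plot 3 has {teal, pink, red, grey, gold}, leaving only blue.
Block 2, plot 7: block 2 has {teal, pink, green, red, grey, blue} and plot 7 has {teal, green, blue}, leaving only gold.
Block 4, plot 7: block 4 has {teal, pink, green, grey, gold} and plot 7 has {teal, green, gold, blue}, leaving only red.
Block 4, plot 4: block 4 has {teal, pink, green, red, grey, gold} and plot 4 has {teal, pink, green, grey, gold}, leaving only blue.
Block 5, plot 1: block 5 has {teal, grey, gold, blue} and plot 1 has {teal, pink, green, grey, gold, blue}, leaving only red.
Block 5, plot 2: block 5 has {teal, red, grey, gold, blue} and plot 2 has {teal, green, red, grey, blue}, leaving only pink.
Block 7 already has {teal, grey, blue} and plot 2 already has {teal, pink, green, red, grey, blue}, so block 7, plot 2 must be gold.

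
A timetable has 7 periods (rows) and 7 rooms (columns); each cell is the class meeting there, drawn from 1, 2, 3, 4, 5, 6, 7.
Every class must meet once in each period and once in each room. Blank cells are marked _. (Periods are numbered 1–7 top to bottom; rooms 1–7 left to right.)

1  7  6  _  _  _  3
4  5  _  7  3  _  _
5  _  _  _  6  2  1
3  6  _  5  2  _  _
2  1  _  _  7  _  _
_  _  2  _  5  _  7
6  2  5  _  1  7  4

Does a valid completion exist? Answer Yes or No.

Period 4, room 7: period 4 together with room 7 already contain {1, 2, 3, 4, 5, 6, 7} — every symbol — so nothing can go there. The grid has no valid completion.

No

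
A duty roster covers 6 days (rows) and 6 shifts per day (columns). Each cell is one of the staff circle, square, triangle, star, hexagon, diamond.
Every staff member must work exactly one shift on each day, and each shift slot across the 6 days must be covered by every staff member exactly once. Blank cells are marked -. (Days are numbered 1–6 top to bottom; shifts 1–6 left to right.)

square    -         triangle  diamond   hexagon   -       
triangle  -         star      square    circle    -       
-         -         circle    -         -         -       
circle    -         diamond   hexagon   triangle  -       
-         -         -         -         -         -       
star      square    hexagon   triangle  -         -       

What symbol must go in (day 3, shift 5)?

Day 3, shift 4: day 3 has {circle} and shift 4 has {square, triangle, hexagon, diamond}, leaving only star.
Day 4, shift 2: day 4 has {circle, triangle, hexagon, diamond} and shift 2 has {square}, leaving only star.
Day 1, shift 2: day 1 has {square, triangle, hexagon, diamond} and shift 2 has {square, star}, leaving only circle.
Day 1, shift 6: day 1 has {circle, square, triangle, hexagon, diamond} and shift 6 has {}, leaving only star.
Day 4, shift 6: day 4 has {circle, triangle, star, hexagon, diamond} and shift 6 has {star}, leaving only square.
Day 5, shift 3: day 5 has {} and shift 3 has {circle, triangle, star, hexagon, diamond}, leaving only square.
Day 5, shift 4: day 5 has {square} and shift 4 has {square, triangle, star, hexagon, diamond}, leaving only circle.
Day 6, shift 5: day 6 has {square, triangle, star, hexagon} and shift 5 has {circle, triangle, hexagon}, leaving only diamond.
Day 3 already has {circle, star} and shift 5 already has {circle, triangle, hexagon, diamond}, so day 3, shift 5 must be square.

square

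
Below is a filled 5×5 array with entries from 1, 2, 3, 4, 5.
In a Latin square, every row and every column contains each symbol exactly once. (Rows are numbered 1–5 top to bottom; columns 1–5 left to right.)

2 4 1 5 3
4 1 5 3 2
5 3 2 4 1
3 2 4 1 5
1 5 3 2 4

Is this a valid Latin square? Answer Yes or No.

Each row is a permutation of the 5 symbols, and so is each column.

Yes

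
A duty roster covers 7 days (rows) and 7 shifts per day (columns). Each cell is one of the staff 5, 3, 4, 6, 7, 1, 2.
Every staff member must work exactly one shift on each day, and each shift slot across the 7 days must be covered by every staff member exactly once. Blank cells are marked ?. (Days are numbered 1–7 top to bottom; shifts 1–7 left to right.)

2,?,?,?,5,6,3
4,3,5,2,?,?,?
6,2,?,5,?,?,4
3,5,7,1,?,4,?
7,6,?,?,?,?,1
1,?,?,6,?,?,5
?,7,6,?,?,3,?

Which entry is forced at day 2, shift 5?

Day 6, shift 2: day 6 has {5, 6, 1} and shift 2 has {5, 3, 6, 7, 2}, leaving only 4.
Day 1, shift 2: day 1 has {5, 3, 6, 2} and shift 2 has {5, 3, 4, 6, 7, 2}, leaving only 1.
Day 1, shift 3: day 1 has {5, 3, 6, 1, 2} and shift 3 has {5, 6, 7}, leaving only 4.
Day 1, shift 4: day 1 has {5, 3, 4, 6, 1, 2} and shift 4 has {5, 6, 1, 2}, leaving only 7.
Day 7, shift 1: day 7 has {3, 6, 7} and shift 1 has {3, 4, 6, 7, 1, 2}, leaving only 5.
Day 7, shift 4: day 7 has {5, 3, 6, 7} and shift 4 has {5, 6, 7, 1, 2}, leaving only 4.
Day 5, shift 4: day 5 has {6, 7, 1} and shift 4 has {5, 4, 6, 7, 1, 2}, leaving only 3.
Day 5, shift 3: day 5 has {3, 6, 7, 1} and shift 3 has {5, 4, 6, 7}, leaving only 2.
Day 5, shift 5: day 5 has {3, 6, 7, 1, 2} and shift 5 has {5}, leaving only 4.
Day 5, shift 6: day 5 has {3, 4, 6, 7, 1, 2} and shift 6 has {3, 4, 6}, leaving only 5.
Day 6, shift 3: day 6 has {5, 4, 6, 1} and shift 3 has {5, 4, 6, 7, 2}, leaving only 3.
Day 3, shift 3: day 3 has {5, 4, 6, 2} and shift 3 has {5, 3, 4, 6, 7, 2}, leaving only 1.
Day 3, shift 6: day 3 has {5, 4, 6, 1, 2} and shift 6 has {5, 3, 4, 6}, leaving only 7.
Day 2, shift 6: day 2 has {5, 3, 4, 2} and shift 6 has {5, 3, 4, 6, 7}, leaving only 1.
Day 3, shift 5: day 3 has {5, 4, 6, 7, 1, 2} and shift 5 has {5, 4}, leaving only 3.
Day 6, shift 6: day 6 has {5, 3, 4, 6, 1} and shift 6 has {5, 3, 4, 6, 7, 1}, leaving only 2.
Day 6, shift 5: day 6 has {5, 3, 4, 6, 1, 2} and shift 5 has {5, 3, 4}, leaving only 7.
Day 2 already has {5, 3, 4, 1, 2} and shift 5 already has {5, 3, 4, 7}, so day 2, shift 5 must be 6.

6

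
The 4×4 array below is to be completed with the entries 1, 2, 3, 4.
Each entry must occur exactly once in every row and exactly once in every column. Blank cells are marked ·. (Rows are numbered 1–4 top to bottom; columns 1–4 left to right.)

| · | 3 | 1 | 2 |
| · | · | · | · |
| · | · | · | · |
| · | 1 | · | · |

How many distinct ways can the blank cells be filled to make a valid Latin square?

Row 1, column 1: eliminating its row and column leaves {4}.
Row 2, column 1: eliminating its row and column leaves {1, 2, 3, 4}.
Row 2, column 2: eliminating its row and column leaves {2, 4}.
Row 2, column 3: eliminating its row and column leaves {2, 3, 4}.
Row 2, column 4: eliminating its row and column leaves {1, 3, 4}.
Row 3, column 1: eliminating its row and column leaves {1, 2, 3, 4}.
Row 3, column 2: eliminating its row and column leaves {2, 4}.
Row 3, column 3: eliminating its row and column leaves {2, 3, 4}.
Row 3, column 4: eliminating its row and column leaves {1, 3, 4}.
Row 4, column 1: eliminating its row and column leaves {2, 3, 4}.
Row 4, column 3: eliminating its row and column leaves {2, 3, 4}.
Row 4, column 4: eliminating its row and column leaves {3, 4}.
Enumerating the assignments across these blanks that avoid any row or column repeat gives 8 completions.

8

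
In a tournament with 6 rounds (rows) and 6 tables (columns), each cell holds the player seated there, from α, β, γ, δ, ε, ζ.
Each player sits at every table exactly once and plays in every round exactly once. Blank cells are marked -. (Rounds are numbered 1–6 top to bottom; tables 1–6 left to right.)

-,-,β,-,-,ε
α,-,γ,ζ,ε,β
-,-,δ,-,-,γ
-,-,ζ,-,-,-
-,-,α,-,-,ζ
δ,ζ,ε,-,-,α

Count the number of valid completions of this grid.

22

Round 1, table 1: eliminating its round and table leaves {γ, ζ}.
Round 1, table 2: eliminating its round and table leaves {α, γ, δ}.
Round 1, table 4: eliminating its round and table leaves {α, γ, δ}.
Round 1, table 5: eliminating its round and table leaves {α, γ, δ, ζ}.
Round 2, table 2: eliminating its round and table leaves {δ}.
Round 3, table 1: eliminating its round and table leaves {β, ε, ζ}.
Round 3, table 2: eliminating its round and table leaves {α, β, ε}.
Round 3, table 4: eliminating its round and table leaves {α, β, ε}.
Round 3, table 5: eliminating its round and table leaves {α, β, ζ}.
Round 4, table 1: eliminating its round and table leaves {β, γ, ε}.
Round 4, table 2: eliminating its round and table leaves {α, β, γ, δ, ε}.
Round 4, table 4: eliminating its round and table leaves {α, β, γ, δ, ε}.
Round 4, table 5: eliminating its round and table leaves {α, β, γ, δ}.
Round 4, table 6: eliminating its round and table leaves {δ}.
Round 5, table 1: eliminating its round and table leaves {β, γ, ε}.
Round 5, table 2: eliminating its round and table leaves {β, γ, δ, ε}.
Round 5, table 4: eliminating its round and table leaves {β, γ, δ, ε}.
Round 5, table 5: eliminating its round and table leaves {β, γ, δ}.
Round 6, table 4: eliminating its round and table leaves {β, γ}.
Round 6, table 5: eliminating its round and table leaves {β, γ}.
Enumerating the assignments across these blanks that avoid any round or table repeat gives 22 completions.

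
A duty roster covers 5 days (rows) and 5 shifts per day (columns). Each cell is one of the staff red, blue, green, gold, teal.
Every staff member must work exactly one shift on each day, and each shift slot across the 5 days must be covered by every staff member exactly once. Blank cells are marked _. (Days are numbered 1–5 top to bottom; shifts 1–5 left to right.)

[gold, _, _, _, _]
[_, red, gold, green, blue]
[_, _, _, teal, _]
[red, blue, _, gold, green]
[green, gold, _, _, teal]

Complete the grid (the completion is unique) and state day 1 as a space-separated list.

gold teal green blue red

Day 1, shift 5: day 1 has {gold} and shift 5 has {blue, green, teal}, leaving only red.
Day 1, shift 4: day 1 has {red, gold} and shift 4 has {green, gold, teal}, leaving only blue.
Day 2, shift 1: day 2 has {red, blue, green, gold} and shift 1 has {red, green, gold}, leaving only teal.
Day 3, shift 1: day 3 has {teal} and shift 1 has {red, green, gold, teal}, leaving only blue.
Day 3, shift 2: day 3 has {blue, teal} and shift 2 has {red, blue, gold}, leaving only green.
Day 1, shift 2: day 1 has {red, blue, gold} and shift 2 has {red, blue, green, gold}, leaving only teal.
Day 1, shift 3: day 1 has {red, blue, gold, teal} and shift 3 has {gold}, leaving only green.
So day 1 reads: gold teal green blue red.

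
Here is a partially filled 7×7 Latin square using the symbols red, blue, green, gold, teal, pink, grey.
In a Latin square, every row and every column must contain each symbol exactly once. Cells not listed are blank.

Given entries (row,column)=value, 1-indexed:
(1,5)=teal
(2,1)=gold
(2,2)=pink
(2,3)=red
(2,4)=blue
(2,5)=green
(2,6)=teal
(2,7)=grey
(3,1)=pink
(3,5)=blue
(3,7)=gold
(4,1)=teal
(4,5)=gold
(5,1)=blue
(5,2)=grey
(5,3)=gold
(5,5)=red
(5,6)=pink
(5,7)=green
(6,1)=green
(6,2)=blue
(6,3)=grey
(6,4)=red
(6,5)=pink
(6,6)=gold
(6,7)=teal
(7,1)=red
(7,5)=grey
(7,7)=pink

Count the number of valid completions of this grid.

9

Row 1, column 1: eliminating its row and column leaves {grey}.
Row 1, column 2: eliminating its row and column leaves {red, green, gold}.
Row 1, column 3: eliminating its row and column leaves {blue, green, pink}.
Row 1, column 4: eliminating its row and column leaves {green, gold, pink, grey}.
Row 1, column 6: eliminating its row and column leaves {red, blue, green, grey}.
Row 1, column 7: eliminating its row and column leaves {red, blue}.
Row 3, column 2: eliminating its row and column leaves {red, green, teal}.
Row 3, column 3: eliminating its row and column leaves {green, teal}.
Row 3, column 4: eliminating its row and column leaves {green, teal, grey}.
Row 3, column 6: eliminating its row and column leaves {red, green, grey}.
Row 4, column 2: eliminating its row and column leaves {red, green}.
Row 4, column 3: eliminating its row and column leaves {blue, green, pink}.
Row 4, column 4: eliminating its row and column leaves {green, pink, grey}.
Row 4, column 6: eliminating its row and column leaves {red, blue, green, grey}.
Row 4, column 7: eliminating its row and column leaves {red, blue}.
Row 5, column 4: eliminating its row and column leaves {teal}.
Row 7, column 2: eliminating its row and column leaves {green, gold, teal}.
Row 7, column 3: eliminating its row and column leaves {blue, green, teal}.
Row 7, column 4: eliminating its row and column leaves {green, gold, teal}.
Row 7, column 6: eliminating its row and column leaves {blue, green}.
Enumerating the assignments across these blanks that avoid any row or column repeat gives 9 completions.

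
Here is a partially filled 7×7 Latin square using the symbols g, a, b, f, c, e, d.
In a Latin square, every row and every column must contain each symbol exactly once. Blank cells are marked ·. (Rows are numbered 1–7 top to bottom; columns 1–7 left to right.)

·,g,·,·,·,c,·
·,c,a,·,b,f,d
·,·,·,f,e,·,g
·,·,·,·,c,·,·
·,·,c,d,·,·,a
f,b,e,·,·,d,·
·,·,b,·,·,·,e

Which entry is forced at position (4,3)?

Row 3, column 3: row 3 has {g, f, e} and column 3 has {a, b, c, e}, leaving only d.
Row 1, column 3: row 1 has {g, c} and column 3 has {a, b, c, e, d}, leaving only f.
Row 4 already has {c} and column 3 already has {a, b, f, c, e, d}, so row 4, column 3 must be g.

g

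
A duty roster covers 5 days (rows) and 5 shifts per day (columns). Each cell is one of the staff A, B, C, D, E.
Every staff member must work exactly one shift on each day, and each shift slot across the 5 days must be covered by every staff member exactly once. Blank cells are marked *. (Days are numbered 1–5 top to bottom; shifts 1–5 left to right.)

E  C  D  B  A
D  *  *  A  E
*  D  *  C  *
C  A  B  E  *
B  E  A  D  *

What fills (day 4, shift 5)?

D

Day 4 already has {A, B, C, E} and shift 5 already has {A, E}, so day 4, shift 5 must be D.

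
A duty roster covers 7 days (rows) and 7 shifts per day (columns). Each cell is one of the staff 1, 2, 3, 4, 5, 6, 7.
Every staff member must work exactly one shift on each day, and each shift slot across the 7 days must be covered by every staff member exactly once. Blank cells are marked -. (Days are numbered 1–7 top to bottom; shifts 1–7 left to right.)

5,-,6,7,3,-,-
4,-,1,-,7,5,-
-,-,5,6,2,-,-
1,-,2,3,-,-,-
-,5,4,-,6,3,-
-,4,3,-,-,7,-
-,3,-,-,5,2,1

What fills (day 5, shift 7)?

Day 2, shift 4: day 2 has {1, 4, 5, 7} and shift 4 has {3, 6, 7}, leaving only 2.
Day 2, shift 2: day 2 has {1, 2, 4, 5, 7} and shift 2 has {3, 4, 5}, leaving only 6.
Day 2, shift 7: day 2 has {1, 2, 4, 5, 6, 7} and shift 7 has {1}, leaving only 3.
Day 4, shift 2: day 4 has {1, 2, 3} and shift 2 has {3, 4, 5, 6}, leaving only 7.
Day 3, shift 2: day 3 has {2, 5, 6} and shift 2 has {3, 4, 5, 6, 7}, leaving only 1.
Day 1, shift 2: day 1 has {3, 5, 6, 7} and shift 2 has {1, 3, 4, 5, 6, 7}, leaving only 2.
Day 1, shift 7: day 1 has {2, 3, 5, 6, 7} and shift 7 has {1, 3}, leaving only 4.
Day 1, shift 6: day 1 has {2, 3, 4, 5, 6, 7} and shift 6 has {2, 3, 5, 7}, leaving only 1.
Day 3, shift 6: day 3 has {1, 2, 5, 6} and shift 6 has {1, 2, 3, 5, 7}, leaving only 4.
Day 3, shift 7: day 3 has {1, 2, 4, 5, 6} and shift 7 has {1, 3, 4}, leaving only 7.
Day 5 already has {3, 4, 5, 6} and shift 7 already has {1, 3, 4, 7}, so day 5, shift 7 must be 2.

2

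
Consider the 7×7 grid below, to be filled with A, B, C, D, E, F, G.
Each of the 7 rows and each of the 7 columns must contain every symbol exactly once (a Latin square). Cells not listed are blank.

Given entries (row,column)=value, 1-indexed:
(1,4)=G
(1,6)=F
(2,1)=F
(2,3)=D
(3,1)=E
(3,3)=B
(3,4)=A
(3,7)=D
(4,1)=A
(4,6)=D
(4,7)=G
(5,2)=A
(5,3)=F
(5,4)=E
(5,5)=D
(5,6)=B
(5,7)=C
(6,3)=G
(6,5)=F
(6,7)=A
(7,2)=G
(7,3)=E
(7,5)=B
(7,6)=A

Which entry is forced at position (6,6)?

E

Row 4, column 3: row 4 has {A, D, G} and column 3 has {B, D, E, F, G}, leaving only C.
Row 1, column 3: row 1 has {F, G} and column 3 has {B, C, D, E, F, G}, leaving only A.
Row 4, column 5: row 4 has {A, C, D, G} and column 5 has {B, D, F}, leaving only E.
Row 1, column 5: row 1 has {A, F, G} and column 5 has {B, D, E, F}, leaving only C.
Row 3, column 5: row 3 has {A, B, D, E} and column 5 has {B, C, D, E, F}, leaving only G.
Row 2, column 5: row 2 has {D, F} and column 5 has {B, C, D, E, F, G}, leaving only A.
Row 3, column 6: row 3 has {A, B, D, E, G} and column 6 has {A, B, D, F}, leaving only C.
Row 6 already has {A, F, G} and column 6 already has {A, B, C, D, F}, so row 6, column 6 must be E.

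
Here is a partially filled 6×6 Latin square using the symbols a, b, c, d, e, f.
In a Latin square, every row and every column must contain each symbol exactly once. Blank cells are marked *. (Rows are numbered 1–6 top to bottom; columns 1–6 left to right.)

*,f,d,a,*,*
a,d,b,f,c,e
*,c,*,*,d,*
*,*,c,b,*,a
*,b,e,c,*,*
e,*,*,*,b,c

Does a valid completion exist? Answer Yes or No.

No row or column among the givens repeats a symbol, and propagating forced cells runs into no contradiction.
One valid completion exists (for instance, c f d a e b / a d b f c e / b c a e d f / d e c b f a / f b e c a d / e a f d b c).

Yes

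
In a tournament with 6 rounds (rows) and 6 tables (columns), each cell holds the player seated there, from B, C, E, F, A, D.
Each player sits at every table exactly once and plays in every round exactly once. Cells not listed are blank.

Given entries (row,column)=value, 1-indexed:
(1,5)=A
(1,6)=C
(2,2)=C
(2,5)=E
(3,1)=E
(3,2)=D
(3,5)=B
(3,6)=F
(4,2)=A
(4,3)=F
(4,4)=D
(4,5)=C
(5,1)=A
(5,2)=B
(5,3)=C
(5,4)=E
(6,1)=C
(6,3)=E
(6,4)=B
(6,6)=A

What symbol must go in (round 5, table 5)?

F

Round 1, table 4: round 1 has {C, A} and table 4 has {B, E, D}, leaving only F.
Round 1, table 2: round 1 has {C, F, A} and table 2 has {B, C, A, D}, leaving only E.
Round 2, table 4: round 2 has {C, E} and table 4 has {B, E, F, D}, leaving only A.
Round 3, table 3: round 3 has {B, E, F, D} and table 3 has {C, E, F}, leaving only A.
Round 3, table 4: round 3 has {B, E, F, A, D} and table 4 has {B, E, F, A, D}, leaving only C.
Round 4, table 1: round 4 has {C, F, A, D} and table 1 has {C, E, A}, leaving only B.
Round 1, table 1: round 1 has {C, E, F, A} and table 1 has {B, C, E, A}, leaving only D.
Round 1, table 3: round 1 has {C, E, F, A, D} and table 3 has {C, E, F, A}, leaving only B.
Round 2, table 1: round 2 has {C, E, A} and table 1 has {B, C, E, A, D}, leaving only F.
Round 2, table 3: round 2 has {C, E, F, A} and table 3 has {B, C, E, F, A}, leaving only D.
Round 2, table 6: round 2 has {C, E, F, A, D} and table 6 has {C, F, A}, leaving only B.
Round 4, table 6: round 4 has {B, C, F, A, D} and table 6 has {B, C, F, A}, leaving only E.
Round 5, table 6: round 5 has {B, C, E, A} and table 6 has {B, C, E, F, A}, leaving only D.
Round 5 already has {B, C, E, A, D} and table 5 already has {B, C, E, A}, so round 5, table 5 must be F.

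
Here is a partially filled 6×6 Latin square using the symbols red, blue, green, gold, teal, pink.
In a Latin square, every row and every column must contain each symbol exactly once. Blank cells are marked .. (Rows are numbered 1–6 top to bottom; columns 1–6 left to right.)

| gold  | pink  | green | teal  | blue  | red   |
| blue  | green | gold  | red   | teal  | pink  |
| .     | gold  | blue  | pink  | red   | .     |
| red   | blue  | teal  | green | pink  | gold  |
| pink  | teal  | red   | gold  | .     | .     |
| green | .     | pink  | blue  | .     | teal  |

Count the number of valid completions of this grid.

1

Row 3, column 1: eliminating its row and column leaves {teal}.
Row 3, column 6: eliminating its row and column leaves {green}.
Row 5, column 5: eliminating its row and column leaves {green}.
Row 5, column 6: eliminating its row and column leaves {blue, green}.
Row 6, column 2: eliminating its row and column leaves {red}.
Row 6, column 5: eliminating its row and column leaves {gold}.
Only one assignment across all blanks avoids any row or column repeat, giving 1 completion.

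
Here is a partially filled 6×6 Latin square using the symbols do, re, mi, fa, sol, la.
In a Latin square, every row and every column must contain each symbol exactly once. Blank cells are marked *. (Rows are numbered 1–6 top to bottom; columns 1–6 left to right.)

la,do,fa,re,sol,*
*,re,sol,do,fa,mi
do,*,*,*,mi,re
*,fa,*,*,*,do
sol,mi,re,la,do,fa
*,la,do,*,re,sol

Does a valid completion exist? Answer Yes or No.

No

Row 1, column 6: row 1 together with column 6 already contain {do, re, mi, fa, sol, la} — every symbol — so nothing can go there. The grid has no valid completion.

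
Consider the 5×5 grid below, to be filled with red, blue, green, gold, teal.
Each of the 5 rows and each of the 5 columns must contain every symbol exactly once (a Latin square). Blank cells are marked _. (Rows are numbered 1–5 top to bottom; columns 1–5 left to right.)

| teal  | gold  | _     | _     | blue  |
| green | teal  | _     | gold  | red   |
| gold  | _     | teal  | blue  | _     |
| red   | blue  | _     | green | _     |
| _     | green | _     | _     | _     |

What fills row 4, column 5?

teal

Row 1, column 4: row 1 has {blue, gold, teal} and column 4 has {blue, green, gold}, leaving only red.
Row 1, column 3: row 1 has {red, blue, gold, teal} and column 3 has {teal}, leaving only green.
Row 2, column 3: row 2 has {red, green, gold, teal} and column 3 has {green, teal}, leaving only blue.
Row 3, column 2: row 3 has {blue, gold, teal} and column 2 has {blue, green, gold, teal}, leaving only red.
Row 3, column 5: row 3 has {red, blue, gold, teal} and column 5 has {red, blue}, leaving only green.
Row 4, column 3: row 4 has {red, blue, green} and column 3 has {blue, green, teal}, leaving only gold.
Row 4 already has {red, blue, green, gold} and column 5 already has {red, blue, green}, so row 4, column 5 must be teal.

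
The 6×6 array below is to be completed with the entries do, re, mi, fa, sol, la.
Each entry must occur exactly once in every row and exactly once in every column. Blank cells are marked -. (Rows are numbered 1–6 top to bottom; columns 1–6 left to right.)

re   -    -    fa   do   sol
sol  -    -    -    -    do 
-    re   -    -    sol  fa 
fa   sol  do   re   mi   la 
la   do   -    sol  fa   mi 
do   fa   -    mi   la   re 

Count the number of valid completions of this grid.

Row 1, column 2: eliminating its row and column leaves {mi, la}.
Row 1, column 3: eliminating its row and column leaves {mi, la}.
Row 2, column 2: eliminating its row and column leaves {mi, la}.
Row 2, column 3: eliminating its row and column leaves {re, mi, fa, la}.
Row 2, column 4: eliminating its row and column leaves {la}.
Row 2, column 5: eliminating its row and column leaves {re}.
Row 3, column 1: eliminating its row and column leaves {mi}.
Row 3, column 3: eliminating its row and column leaves {mi, la}.
Row 3, column 4: eliminating its row and column leaves {do, la}.
Row 5, column 3: eliminating its row and column leaves {re}.
Row 6, column 3: eliminating its row and column leaves {sol}.
Only one assignment across all blanks avoids any row or column repeat, giving 1 completion.

1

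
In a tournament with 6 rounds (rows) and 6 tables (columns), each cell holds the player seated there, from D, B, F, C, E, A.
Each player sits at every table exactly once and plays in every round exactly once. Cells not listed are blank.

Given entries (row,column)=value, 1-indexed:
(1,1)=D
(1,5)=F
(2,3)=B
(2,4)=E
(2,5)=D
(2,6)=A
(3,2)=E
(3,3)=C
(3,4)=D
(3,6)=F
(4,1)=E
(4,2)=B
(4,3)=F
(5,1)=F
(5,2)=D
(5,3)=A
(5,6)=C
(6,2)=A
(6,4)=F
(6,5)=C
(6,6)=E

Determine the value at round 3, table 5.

B

Round 1, table 2: round 1 has {D, F} and table 2 has {D, B, E, A}, leaving only C.
Round 1, table 3: round 1 has {D, F, C} and table 3 has {B, F, C, A}, leaving only E.
Round 1, table 6: round 1 has {D, F, C, E} and table 6 has {F, C, E, A}, leaving only B.
Round 1, table 4: round 1 has {D, B, F, C, E} and table 4 has {D, F, E}, leaving only A.
Round 2, table 1: round 2 has {D, B, E, A} and table 1 has {D, F, E}, leaving only C.
Round 2, table 2: round 2 has {D, B, C, E, A} and table 2 has {D, B, C, E, A}, leaving only F.
Round 4, table 4: round 4 has {B, F, E} and table 4 has {D, F, E, A}, leaving only C.
Round 4, table 5: round 4 has {B, F, C, E} and table 5 has {D, F, C}, leaving only A.
Round 3 already has {D, F, C, E} and table 5 already has {D, F, C, A}, so round 3, table 5 must be B.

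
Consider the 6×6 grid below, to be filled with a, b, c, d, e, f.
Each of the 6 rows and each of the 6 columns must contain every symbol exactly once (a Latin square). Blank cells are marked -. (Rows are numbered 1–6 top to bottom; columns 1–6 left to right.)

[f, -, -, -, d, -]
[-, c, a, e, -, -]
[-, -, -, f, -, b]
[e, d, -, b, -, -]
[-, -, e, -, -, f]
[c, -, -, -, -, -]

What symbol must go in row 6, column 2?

Row 2, column 6: row 2 has {a, c, e} and column 6 has {b, f}, leaving only d.
Row 2, column 1: row 2 has {a, c, d, e} and column 1 has {c, e, f}, leaving only b.
Row 2, column 5: row 2 has {a, b, c, d, e} and column 5 has {d}, leaving only f.
Row 6, column 2 is narrowed to {a, b, e, f}.
If it were a, then row 5, column 2 would be left with no valid symbol.
If it were b, then row 3, column 2 would be left with no valid symbol.
If it were e, then row 5, column 2 would be left with no valid symbol.
So row 6, column 2 must be f.

f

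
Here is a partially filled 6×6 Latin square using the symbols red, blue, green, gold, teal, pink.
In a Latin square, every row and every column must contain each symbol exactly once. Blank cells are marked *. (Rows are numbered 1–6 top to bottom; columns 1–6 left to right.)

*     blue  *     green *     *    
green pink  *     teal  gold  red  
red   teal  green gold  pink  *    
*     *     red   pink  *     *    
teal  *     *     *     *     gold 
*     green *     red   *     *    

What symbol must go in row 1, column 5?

Row 2, column 3: row 2 has {red, green, gold, teal, pink} and column 3 has {red, green}, leaving only blue.
Row 3, column 6: row 3 has {red, green, gold, teal, pink} and column 6 has {red, gold}, leaving only blue.
Row 4, column 2: row 4 has {red, pink} and column 2 has {blue, green, teal, pink}, leaving only gold.
Row 4, column 1: row 4 has {red, gold, pink} and column 1 has {red, green, teal}, leaving only blue.
Row 5, column 2: row 5 has {gold, teal} and column 2 has {blue, green, gold, teal, pink}, leaving only red.
Row 5, column 3: row 5 has {red, gold, teal} and column 3 has {red, blue, green}, leaving only pink.
Row 5, column 4: row 5 has {red, gold, teal, pink} and column 4 has {red, green, gold, teal, pink}, leaving only blue.
Row 5, column 5: row 5 has {red, blue, gold, teal, pink} and column 5 has {gold, pink}, leaving only green.
Row 4, column 5: row 4 has {red, blue, gold, pink} and column 5 has {green, gold, pink}, leaving only teal.
Row 1 already has {blue, green} and column 5 already has {green, gold, teal, pink}, so row 1, column 5 must be red.

red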